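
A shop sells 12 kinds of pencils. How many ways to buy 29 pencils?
C(29+12-1, 12-1) = C(40, 11) = 2311801440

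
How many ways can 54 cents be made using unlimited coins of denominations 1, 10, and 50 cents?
Coefficient of x^54 in 1/(1-x^1) · 1/(1-x^10) · 1/(1-x^50). Case on j = number of 50-cent coins (j = 0..1); remainder r = 54 - 50j is made from {1,10} in ⌊r/10⌋+1 ways. r = 54, 4 → 6 + 1 = 7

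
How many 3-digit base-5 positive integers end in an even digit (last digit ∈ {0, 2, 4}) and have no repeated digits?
Last∈{0,2,4}. Last=0: 12. Last nonzero: 2×3×P(3,1) = 18. Total = 30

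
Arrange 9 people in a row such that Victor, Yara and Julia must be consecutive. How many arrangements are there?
Treat the 3 as one block: (9-3+1)! × 3! = 5040 × 6 = 30240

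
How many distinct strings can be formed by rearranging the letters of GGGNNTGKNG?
10! / (1! × 3! × 5! × 1!) = 5040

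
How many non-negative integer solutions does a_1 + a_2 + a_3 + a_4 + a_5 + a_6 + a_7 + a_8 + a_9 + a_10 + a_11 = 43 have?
C(43+11-1, 11-1) = C(53, 10) = 19499099620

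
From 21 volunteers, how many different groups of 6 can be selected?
C(21,6) = 21!/(6!×15!) = 54264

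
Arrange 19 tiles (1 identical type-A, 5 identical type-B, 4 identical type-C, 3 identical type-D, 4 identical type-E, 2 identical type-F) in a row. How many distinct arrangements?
19! / (1! × 5! × 4! × 3! × 4! × 2!) = 146659312800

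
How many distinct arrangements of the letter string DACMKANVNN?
10! / (1! × 2! × 3! × 1! × 1! × 1! × 1!) = 302400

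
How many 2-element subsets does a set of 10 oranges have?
C(10,2) = 10!/(2!×8!) = 45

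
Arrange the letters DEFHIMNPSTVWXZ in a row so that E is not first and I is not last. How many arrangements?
By inclusion-exclusion: 14! - 2×(14-1)! + (14-2)! = 87178291200 - 12454041600 + 479001600 = 75203251200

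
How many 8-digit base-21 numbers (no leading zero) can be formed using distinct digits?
First digit: 20 choices (nonzero). Then descending: 20 × 20 × 19 × 18 × 17 × 16 × 15 × 14 = 7814016000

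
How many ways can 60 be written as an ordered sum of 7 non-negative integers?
C(60+7-1, 7-1) = C(66, 6) = 90858768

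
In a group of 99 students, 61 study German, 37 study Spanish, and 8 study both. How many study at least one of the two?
|A∪B| = |A| + |B| - |A∩B| = 61 + 37 - 8 = 90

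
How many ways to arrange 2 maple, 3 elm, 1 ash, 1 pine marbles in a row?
7! / (2! × 3! × 1! × 1!) = 420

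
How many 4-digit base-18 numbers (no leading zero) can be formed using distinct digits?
First digit: 17 choices (nonzero). Then descending: 17 × 17 × 16 × 15 = 69360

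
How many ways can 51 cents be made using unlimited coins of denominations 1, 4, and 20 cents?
Coefficient of x^51 in 1/(1-x^1) · 1/(1-x^4) · 1/(1-x^20). Case on j = number of 20-cent coins (j = 0..2); remainder r = 51 - 20j is made from {1,4} in ⌊r/4⌋+1 ways. r = 51, 31, 11 → 13 + 8 + 3 = 24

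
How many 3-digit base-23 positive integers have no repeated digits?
First digit: 22 choices (nonzero). Then descending: 22 × 22 × 21 = 10164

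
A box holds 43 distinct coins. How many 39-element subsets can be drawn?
C(43,39) = 43!/(39!×4!) = 123410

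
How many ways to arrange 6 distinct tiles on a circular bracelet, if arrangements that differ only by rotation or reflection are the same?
(6-1)!/2 = 120/2 = 60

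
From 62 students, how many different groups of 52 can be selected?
C(62,52) = 62!/(52!×10!) = 107518933731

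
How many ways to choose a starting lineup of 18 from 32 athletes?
C(32,18) = 32!/(18!×14!) = 471435600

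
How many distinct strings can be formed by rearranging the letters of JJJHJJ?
6! / (5! × 1!) = 6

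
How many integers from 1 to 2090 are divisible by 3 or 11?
⌊2090/3⌋ + ⌊2090/11⌋ - ⌊2090/33⌋ = 696 + 190 - 63 = 823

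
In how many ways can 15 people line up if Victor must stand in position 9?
Fix one position: (15-1)! = 87178291200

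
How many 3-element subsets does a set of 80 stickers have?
C(80,3) = 80!/(3!×77!) = 82160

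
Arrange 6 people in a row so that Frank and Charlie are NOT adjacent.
Total - adjacent = 6! - (6-1)!×2 = 720 - 240 = 480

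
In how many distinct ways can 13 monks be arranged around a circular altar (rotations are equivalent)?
Circular: fix one position, arrange the rest. (13-1)! = 479001600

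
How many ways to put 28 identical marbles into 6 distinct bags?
C(28+6-1, 6-1) = C(33, 5) = 237336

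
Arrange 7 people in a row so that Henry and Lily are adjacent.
Treat as block: (7-1)! × 2! = 720 × 2 = 1440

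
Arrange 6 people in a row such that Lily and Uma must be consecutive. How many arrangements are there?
Treat the 2 as one block: (6-2+1)! × 2! = 120 × 2 = 240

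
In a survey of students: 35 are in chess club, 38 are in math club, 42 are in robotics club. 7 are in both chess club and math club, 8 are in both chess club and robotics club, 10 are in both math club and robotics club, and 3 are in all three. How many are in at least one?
|A∪B∪C| = 35+38+42-7-8-10+3 = 93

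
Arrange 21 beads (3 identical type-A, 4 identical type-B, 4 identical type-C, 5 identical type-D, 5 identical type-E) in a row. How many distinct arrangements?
21! / (3! × 4! × 4! × 5! × 5!) = 1026615189600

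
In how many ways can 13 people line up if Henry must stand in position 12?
Fix one position: (13-1)! = 479001600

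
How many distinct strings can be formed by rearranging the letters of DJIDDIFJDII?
11! / (2! × 1! × 4! × 4!) = 34650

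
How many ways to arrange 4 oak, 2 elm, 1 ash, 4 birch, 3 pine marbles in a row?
14! / (4! × 2! × 1! × 4! × 3!) = 12612600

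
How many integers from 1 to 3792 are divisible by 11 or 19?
⌊3792/11⌋ + ⌊3792/19⌋ - ⌊3792/209⌋ = 344 + 199 - 18 = 525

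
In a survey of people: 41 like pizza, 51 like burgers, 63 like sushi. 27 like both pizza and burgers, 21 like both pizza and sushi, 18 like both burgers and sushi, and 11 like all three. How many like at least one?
|A∪B∪C| = 41+51+63-27-21-18+11 = 100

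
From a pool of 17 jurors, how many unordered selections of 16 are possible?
C(17,16) = 17!/(16!×1!) = 17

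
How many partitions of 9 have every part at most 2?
Let r_j(i) = number of partitions of i into parts ≤ j, for i = 0..9. r_1(i) = 1 for all i; r_j(i) = r_{j-1}(i) + r_j(i-j). Rows j = 2..2: ≤2: 1 1 2 2 3 3 4 4 5 5. r_2(9) = 5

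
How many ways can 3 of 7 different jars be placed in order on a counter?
P(7,3) = 7!/(7-3)! = 210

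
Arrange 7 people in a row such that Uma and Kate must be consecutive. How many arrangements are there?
Treat the 2 as one block: (7-2+1)! × 2! = 720 × 2 = 1440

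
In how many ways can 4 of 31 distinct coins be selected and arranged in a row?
P(31,4) = 31!/(31-4)! = 755160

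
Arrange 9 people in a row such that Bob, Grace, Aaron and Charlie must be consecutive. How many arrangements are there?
Treat the 4 as one block: (9-4+1)! × 4! = 720 × 24 = 17280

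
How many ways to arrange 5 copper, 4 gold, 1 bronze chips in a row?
10! / (5! × 4! × 1!) = 1260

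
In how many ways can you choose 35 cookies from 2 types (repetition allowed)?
C(35+2-1, 2-1) = C(36, 1) = 36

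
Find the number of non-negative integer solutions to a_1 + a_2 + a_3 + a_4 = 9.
C(9+4-1, 4-1) = C(12, 3) = 220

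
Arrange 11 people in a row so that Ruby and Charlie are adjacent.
Treat as block: (11-1)! × 2! = 3628800 × 2 = 7257600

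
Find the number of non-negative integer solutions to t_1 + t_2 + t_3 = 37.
C(37+3-1, 3-1) = C(39, 2) = 741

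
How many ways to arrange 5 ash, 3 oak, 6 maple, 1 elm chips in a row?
15! / (5! × 3! × 6! × 1!) = 2522520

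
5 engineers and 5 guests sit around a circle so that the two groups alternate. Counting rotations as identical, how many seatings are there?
Fix one of the engineers: (5-1)! ways for the remaining engineers, × 5! ways for the guests = 24 × 120 = 2880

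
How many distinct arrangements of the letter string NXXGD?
5! / (1! × 1! × 1! × 2!) = 60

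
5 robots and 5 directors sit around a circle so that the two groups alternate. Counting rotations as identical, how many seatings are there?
Fix one of the robots: (5-1)! ways for the remaining robots, × 5! ways for the directors = 24 × 120 = 2880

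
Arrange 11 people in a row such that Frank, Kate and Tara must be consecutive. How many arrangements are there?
Treat the 3 as one block: (11-3+1)! × 3! = 362880 × 6 = 2177280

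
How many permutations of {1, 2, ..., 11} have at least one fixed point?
Complement of the derangements. !11 = Σ_{j=0}^{11} (-1)^j·11!/j! = 39916800 - 39916800 + 19958400 - 6652800 + 1663200 - 332640 + 55440 - 7920 + 990 - 110 + 11 - 1 = 14684570. 11! - !11 = 39916800 - 14684570 = 25232230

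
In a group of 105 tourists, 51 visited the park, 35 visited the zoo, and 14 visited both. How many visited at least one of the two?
|A∪B| = |A| + |B| - |A∩B| = 51 + 35 - 14 = 72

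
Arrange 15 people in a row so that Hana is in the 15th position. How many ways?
Fix one position: (15-1)! = 87178291200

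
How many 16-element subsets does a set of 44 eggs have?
C(44,16) = 44!/(16!×28!) = 416714805914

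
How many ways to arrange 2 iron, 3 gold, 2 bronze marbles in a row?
7! / (2! × 3! × 2!) = 210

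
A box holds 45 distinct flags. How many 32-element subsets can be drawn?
C(45,32) = 45!/(32!×13!) = 73006209045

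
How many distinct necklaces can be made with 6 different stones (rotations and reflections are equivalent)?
(6-1)!/2 = 120/2 = 60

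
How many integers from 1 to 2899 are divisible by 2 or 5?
⌊2899/2⌋ + ⌊2899/5⌋ - ⌊2899/10⌋ = 1449 + 579 - 289 = 1739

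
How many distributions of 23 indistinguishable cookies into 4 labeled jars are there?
C(23+4-1, 4-1) = C(26, 3) = 2600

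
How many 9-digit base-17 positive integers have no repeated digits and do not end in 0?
Last digit: 16 nonzero choices. First digit: 15 (nonzero, ≠last). Middle 7: P(15,7) = 32432400. Total = 7783776000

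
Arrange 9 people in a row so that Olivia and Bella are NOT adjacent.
Total - adjacent = 9! - (9-1)!×2 = 362880 - 80640 = 282240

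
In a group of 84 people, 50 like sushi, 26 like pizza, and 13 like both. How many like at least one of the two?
|A∪B| = |A| + |B| - |A∩B| = 50 + 26 - 13 = 63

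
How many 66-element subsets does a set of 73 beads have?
C(73,66) = 73!/(66!×7!) = 1629348612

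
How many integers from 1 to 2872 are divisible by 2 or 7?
⌊2872/2⌋ + ⌊2872/7⌋ - ⌊2872/14⌋ = 1436 + 410 - 205 = 1641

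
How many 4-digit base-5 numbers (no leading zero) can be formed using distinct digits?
First digit: 4 choices (nonzero). Then descending: 4 × 4 × 3 × 2 = 96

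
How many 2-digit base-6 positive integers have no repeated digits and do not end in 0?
Last digit: 5 nonzero choices. First digit: 4 (nonzero, ≠last). Middle 0: P(4,0) = 1. Total = 20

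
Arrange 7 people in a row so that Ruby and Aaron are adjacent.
Treat as block: (7-1)! × 2! = 720 × 2 = 1440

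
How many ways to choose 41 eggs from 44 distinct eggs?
C(44,41) = 44!/(41!×3!) = 13244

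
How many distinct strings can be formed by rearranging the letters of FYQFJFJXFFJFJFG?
15! / (1! × 4! × 1! × 1! × 7! × 1!) = 10810800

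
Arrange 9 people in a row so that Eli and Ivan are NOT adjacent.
Total - adjacent = 9! - (9-1)!×2 = 362880 - 80640 = 282240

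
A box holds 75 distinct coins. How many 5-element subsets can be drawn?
C(75,5) = 75!/(5!×70!) = 17259390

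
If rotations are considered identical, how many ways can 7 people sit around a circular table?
Circular: fix one position, arrange the rest. (7-1)! = 720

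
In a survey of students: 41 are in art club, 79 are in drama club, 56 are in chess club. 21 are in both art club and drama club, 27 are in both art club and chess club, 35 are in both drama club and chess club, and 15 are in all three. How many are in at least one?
|A∪B∪C| = 41+79+56-21-27-35+15 = 108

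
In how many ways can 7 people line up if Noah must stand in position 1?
Fix one position: (7-1)! = 720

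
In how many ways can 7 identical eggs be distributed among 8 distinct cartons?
C(7+8-1, 8-1) = C(14, 7) = 3432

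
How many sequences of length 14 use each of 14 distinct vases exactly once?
14! = 87178291200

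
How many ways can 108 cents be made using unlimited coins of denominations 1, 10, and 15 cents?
Coefficient of x^108 in 1/(1-x^1) · 1/(1-x^10) · 1/(1-x^15). Case on j = number of 15-cent coins (j = 0..7); remainder r = 108 - 15j is made from {1,10} in ⌊r/10⌋+1 ways. r = 108, 93, 78, 63, 48, 33, 18, 3 → 11 + 10 + 8 + 7 + 5 + 4 + 2 + 1 = 48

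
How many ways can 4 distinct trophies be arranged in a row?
4! = 24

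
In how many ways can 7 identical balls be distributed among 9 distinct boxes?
C(7+9-1, 9-1) = C(15, 8) = 6435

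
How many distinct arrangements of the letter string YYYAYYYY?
8! / (1! × 7!) = 8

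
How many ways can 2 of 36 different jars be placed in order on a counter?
P(36,2) = 36!/(36-2)! = 1260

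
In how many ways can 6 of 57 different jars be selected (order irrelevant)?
C(57,6) = 57!/(6!×51!) = 36288252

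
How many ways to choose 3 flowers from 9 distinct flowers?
C(9,3) = 9!/(3!×6!) = 84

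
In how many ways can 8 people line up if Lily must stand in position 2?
Fix one position: (8-1)! = 5040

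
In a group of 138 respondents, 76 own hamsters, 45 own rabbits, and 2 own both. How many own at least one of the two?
|A∪B| = |A| + |B| - |A∩B| = 76 + 45 - 2 = 119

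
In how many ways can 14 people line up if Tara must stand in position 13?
Fix one position: (14-1)! = 6227020800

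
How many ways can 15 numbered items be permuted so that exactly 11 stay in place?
Choose the 11 fixed points C(15,11) = 1365, derange the rest: !4 = Σ_{j=0}^{4} (-1)^j·4!/j! = 24 - 24 + 12 - 4 + 1 = 9. Product = 1365 × 9 = 12285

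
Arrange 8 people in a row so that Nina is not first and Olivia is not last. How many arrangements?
By inclusion-exclusion: 8! - 2×(8-1)! + (8-2)! = 40320 - 10080 + 720 = 30960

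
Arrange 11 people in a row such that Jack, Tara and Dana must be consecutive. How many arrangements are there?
Treat the 3 as one block: (11-3+1)! × 3! = 362880 × 6 = 2177280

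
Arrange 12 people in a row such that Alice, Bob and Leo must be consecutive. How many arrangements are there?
Treat the 3 as one block: (12-3+1)! × 3! = 3628800 × 6 = 21772800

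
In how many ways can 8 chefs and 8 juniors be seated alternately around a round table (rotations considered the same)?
Fix one of the chefs: (8-1)! ways for the remaining chefs, × 8! ways for the juniors = 5040 × 40320 = 203212800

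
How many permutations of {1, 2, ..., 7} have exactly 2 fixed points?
Choose the 2 fixed points C(7,2) = 21, derange the rest: !5 = Σ_{j=0}^{5} (-1)^j·5!/j! = 120 - 120 + 60 - 20 + 5 - 1 = 44. Product = 21 × 44 = 924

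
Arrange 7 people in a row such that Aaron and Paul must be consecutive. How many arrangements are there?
Treat the 2 as one block: (7-2+1)! × 2! = 720 × 2 = 1440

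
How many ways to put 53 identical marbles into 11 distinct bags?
C(53+11-1, 11-1) = C(63, 10) = 127805525001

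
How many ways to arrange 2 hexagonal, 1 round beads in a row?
3! / (2! × 1!) = 3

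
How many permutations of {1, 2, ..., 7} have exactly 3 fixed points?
Choose the 3 fixed points C(7,3) = 35, derange the rest: !4 = Σ_{j=0}^{4} (-1)^j·4!/j! = 24 - 24 + 12 - 4 + 1 = 9. Product = 35 × 9 = 315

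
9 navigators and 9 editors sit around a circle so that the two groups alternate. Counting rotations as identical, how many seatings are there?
Fix one of the navigators: (9-1)! ways for the remaining navigators, × 9! ways for the editors = 40320 × 362880 = 14631321600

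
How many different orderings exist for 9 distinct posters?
9! = 362880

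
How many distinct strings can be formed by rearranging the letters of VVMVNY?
6! / (1! × 1! × 3! × 1!) = 120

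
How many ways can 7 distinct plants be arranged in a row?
7! = 5040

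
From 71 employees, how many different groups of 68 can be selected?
C(71,68) = 71!/(68!×3!) = 57155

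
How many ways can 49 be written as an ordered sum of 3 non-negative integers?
C(49+3-1, 3-1) = C(51, 2) = 1275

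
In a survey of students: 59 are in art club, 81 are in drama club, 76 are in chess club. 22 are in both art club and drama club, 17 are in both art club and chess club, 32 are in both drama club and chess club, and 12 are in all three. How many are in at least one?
|A∪B∪C| = 59+81+76-22-17-32+12 = 157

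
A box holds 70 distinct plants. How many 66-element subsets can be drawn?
C(70,66) = 70!/(66!×4!) = 916895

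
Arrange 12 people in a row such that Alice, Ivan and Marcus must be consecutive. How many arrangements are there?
Treat the 3 as one block: (12-3+1)! × 3! = 3628800 × 6 = 21772800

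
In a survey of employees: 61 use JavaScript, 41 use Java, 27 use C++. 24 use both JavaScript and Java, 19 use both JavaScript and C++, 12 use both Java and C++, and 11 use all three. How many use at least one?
|A∪B∪C| = 61+41+27-24-19-12+11 = 85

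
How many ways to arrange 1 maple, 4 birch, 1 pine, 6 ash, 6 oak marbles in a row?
18! / (1! × 4! × 1! × 6! × 6!) = 514594080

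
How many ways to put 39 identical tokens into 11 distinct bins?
C(39+11-1, 11-1) = C(49, 10) = 8217822536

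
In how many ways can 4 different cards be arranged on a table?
4! = 24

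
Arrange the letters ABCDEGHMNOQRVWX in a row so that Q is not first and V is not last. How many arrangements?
By inclusion-exclusion: 15! - 2×(15-1)! + (15-2)! = 1307674368000 - 174356582400 + 6227020800 = 1139544806400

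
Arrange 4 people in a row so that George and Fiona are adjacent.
Treat as block: (4-1)! × 2! = 6 × 2 = 12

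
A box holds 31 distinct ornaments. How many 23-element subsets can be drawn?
C(31,23) = 31!/(23!×8!) = 7888725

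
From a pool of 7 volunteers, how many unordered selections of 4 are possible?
C(7,4) = 7!/(4!×3!) = 35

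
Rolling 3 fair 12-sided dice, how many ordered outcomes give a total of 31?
Coefficient of x^31 in (x + x² + ... + x^12)^3. By inclusion-exclusion on dice exceeding 12: Σ_j (-1)^j C(3,j)·C(31-1-12j, 2) = C(3,0)·C(30,2) - C(3,1)·C(18,2) + C(3,2)·C(6,2) = 1·435 - 3·153 + 3·15 = 21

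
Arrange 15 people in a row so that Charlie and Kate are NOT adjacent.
Total - adjacent = 15! - (15-1)!×2 = 1307674368000 - 174356582400 = 1133317785600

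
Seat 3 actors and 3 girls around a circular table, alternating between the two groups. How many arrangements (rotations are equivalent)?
Fix one of the actors: (3-1)! ways for the remaining actors, × 3! ways for the girls = 2 × 6 = 12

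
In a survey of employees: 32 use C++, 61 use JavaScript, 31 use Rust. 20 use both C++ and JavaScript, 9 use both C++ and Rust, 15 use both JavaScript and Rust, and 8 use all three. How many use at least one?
|A∪B∪C| = 32+61+31-20-9-15+8 = 88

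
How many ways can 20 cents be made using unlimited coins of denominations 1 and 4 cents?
Coefficient of x^20 in 1/(1-x^1) · 1/(1-x^4). Use j coins of 4 for j = 0..⌊20/4⌋ = 5, the rest in 1s: 5 + 1 = 6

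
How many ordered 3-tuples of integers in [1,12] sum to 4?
Coefficient of x^4 in (x + x² + ... + x^12)^3. By inclusion-exclusion on dice exceeding 12: Σ_j (-1)^j C(3,j)·C(4-1-12j, 2) = C(3,0)·C(3,2) = 1·3 = 3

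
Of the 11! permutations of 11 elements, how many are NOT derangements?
Complement of the derangements. !11 = Σ_{j=0}^{11} (-1)^j·11!/j! = 39916800 - 39916800 + 19958400 - 6652800 + 1663200 - 332640 + 55440 - 7920 + 990 - 110 + 11 - 1 = 14684570. 11! - !11 = 39916800 - 14684570 = 25232230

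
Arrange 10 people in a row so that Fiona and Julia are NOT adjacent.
Total - adjacent = 10! - (10-1)!×2 = 3628800 - 725760 = 2903040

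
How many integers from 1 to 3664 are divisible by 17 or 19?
⌊3664/17⌋ + ⌊3664/19⌋ - ⌊3664/323⌋ = 215 + 192 - 11 = 396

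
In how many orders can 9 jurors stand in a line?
9! = 362880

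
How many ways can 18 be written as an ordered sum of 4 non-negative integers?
C(18+4-1, 4-1) = C(21, 3) = 1330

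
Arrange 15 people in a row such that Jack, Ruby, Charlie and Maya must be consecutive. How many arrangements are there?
Treat the 4 as one block: (15-4+1)! × 4! = 479001600 × 24 = 11496038400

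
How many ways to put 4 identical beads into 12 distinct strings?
C(4+12-1, 12-1) = C(15, 11) = 1365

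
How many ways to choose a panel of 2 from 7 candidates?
C(7,2) = 7!/(2!×5!) = 21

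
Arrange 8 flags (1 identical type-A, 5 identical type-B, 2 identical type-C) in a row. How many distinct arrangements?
8! / (1! × 5! × 2!) = 168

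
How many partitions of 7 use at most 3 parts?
By conjugation, equals partitions of 7 into parts ≤ 3. Let r_j(i) = number of partitions of i into parts ≤ j, for i = 0..7. r_1(i) = 1 for all i; r_j(i) = r_{j-1}(i) + r_j(i-j). Rows j = 2..3: ≤2: 1 1 2 2 3 3 4 4; ≤3: 1 1 2 3 4 5 7 8. r_3(7) = 8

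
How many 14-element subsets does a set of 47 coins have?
C(47,14) = 47!/(14!×33!) = 341643774795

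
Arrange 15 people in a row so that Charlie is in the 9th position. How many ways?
Fix one position: (15-1)! = 87178291200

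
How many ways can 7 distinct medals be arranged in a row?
7! = 5040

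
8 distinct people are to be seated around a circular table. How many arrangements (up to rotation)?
Circular: fix one position, arrange the rest. (8-1)! = 5040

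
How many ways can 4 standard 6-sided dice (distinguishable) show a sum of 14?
Coefficient of x^14 in (x + x² + ... + x^6)^4. By inclusion-exclusion on dice exceeding 6: Σ_j (-1)^j C(4,j)·C(14-1-6j, 3) = C(4,0)·C(13,3) - C(4,1)·C(7,3) = 1·286 - 4·35 = 146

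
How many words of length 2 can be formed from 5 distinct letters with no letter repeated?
P(5,2) = 5!/(5-2)! = 20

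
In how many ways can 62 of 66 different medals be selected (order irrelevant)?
C(66,62) = 66!/(62!×4!) = 720720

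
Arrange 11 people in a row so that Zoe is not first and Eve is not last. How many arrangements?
By inclusion-exclusion: 11! - 2×(11-1)! + (11-2)! = 39916800 - 7257600 + 362880 = 33022080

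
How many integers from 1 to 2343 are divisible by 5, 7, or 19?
⌊2343/5⌋+⌊2343/7⌋+⌊2343/19⌋ - ⌊2343/35⌋-⌊2343/95⌋-⌊2343/133⌋ + ⌊2343/665⌋ = 468+334+123 - 66-24-17 + 3 = 821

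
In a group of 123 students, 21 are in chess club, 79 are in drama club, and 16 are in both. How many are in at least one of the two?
|A∪B| = |A| + |B| - |A∩B| = 21 + 79 - 16 = 84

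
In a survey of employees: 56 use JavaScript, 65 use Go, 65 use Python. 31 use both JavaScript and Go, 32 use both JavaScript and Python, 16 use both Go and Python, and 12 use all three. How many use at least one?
|A∪B∪C| = 56+65+65-31-32-16+12 = 119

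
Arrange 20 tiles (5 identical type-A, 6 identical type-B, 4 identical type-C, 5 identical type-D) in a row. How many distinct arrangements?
20! / (5! × 6! × 4! × 5!) = 9777287520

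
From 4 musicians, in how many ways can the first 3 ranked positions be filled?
P(4,3) = 4!/(4-3)! = 24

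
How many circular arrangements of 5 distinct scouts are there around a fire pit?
Circular: fix one position, arrange the rest. (5-1)! = 24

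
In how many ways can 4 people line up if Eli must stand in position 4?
Fix one position: (4-1)! = 6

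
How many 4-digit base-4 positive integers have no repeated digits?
First digit: 3 choices (nonzero). Then descending: 3 × 3 × 2 × 1 = 18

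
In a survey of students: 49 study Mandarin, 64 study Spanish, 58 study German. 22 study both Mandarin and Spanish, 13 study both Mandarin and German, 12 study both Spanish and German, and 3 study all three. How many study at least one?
|A∪B∪C| = 49+64+58-22-13-12+3 = 127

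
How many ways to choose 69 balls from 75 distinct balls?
C(75,69) = 75!/(69!×6!) = 201359550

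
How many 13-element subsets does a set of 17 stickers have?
C(17,13) = 17!/(13!×4!) = 2380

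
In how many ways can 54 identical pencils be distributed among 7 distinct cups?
C(54+7-1, 7-1) = C(60, 6) = 50063860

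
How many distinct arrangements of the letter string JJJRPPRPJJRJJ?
13! / (7! × 3! × 3!) = 34320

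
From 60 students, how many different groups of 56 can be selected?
C(60,56) = 60!/(56!×4!) = 487635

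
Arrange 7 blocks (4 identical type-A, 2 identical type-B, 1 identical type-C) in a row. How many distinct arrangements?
7! / (4! × 2! × 1!) = 105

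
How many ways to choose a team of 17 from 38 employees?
C(38,17) = 38!/(17!×21!) = 28781143380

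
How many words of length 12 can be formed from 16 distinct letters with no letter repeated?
P(16,12) = 16!/(16-12)! = 871782912000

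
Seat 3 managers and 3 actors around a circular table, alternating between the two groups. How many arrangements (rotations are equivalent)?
Fix one of the managers: (3-1)! ways for the remaining managers, × 3! ways for the actors = 2 × 6 = 12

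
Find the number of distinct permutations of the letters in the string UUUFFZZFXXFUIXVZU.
17! / (3! × 1! × 1! × 3! × 5! × 4!) = 3430627200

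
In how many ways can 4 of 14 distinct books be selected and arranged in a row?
P(14,4) = 14!/(14-4)! = 24024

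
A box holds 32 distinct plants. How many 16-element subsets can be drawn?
C(32,16) = 32!/(16!×16!) = 601080390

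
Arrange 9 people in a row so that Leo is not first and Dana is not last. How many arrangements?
By inclusion-exclusion: 9! - 2×(9-1)! + (9-2)! = 362880 - 80640 + 5040 = 287280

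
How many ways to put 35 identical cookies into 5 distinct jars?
C(35+5-1, 5-1) = C(39, 4) = 82251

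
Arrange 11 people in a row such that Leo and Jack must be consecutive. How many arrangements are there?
Treat the 2 as one block: (11-2+1)! × 2! = 3628800 × 2 = 7257600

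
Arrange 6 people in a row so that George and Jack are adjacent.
Treat as block: (6-1)! × 2! = 120 × 2 = 240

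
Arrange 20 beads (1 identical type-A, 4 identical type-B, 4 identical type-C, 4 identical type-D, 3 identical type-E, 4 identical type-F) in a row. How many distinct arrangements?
20! / (1! × 4! × 4! × 4! × 3! × 4!) = 1222160940000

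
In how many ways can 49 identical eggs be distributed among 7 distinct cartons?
C(49+7-1, 7-1) = C(55, 6) = 28989675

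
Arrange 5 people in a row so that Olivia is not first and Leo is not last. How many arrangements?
By inclusion-exclusion: 5! - 2×(5-1)! + (5-2)! = 120 - 48 + 6 = 78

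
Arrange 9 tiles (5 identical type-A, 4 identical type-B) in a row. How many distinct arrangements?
9! / (5! × 4!) = 126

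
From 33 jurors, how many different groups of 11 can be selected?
C(33,11) = 33!/(11!×22!) = 193536720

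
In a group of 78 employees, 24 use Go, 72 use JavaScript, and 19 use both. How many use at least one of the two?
|A∪B| = |A| + |B| - |A∩B| = 24 + 72 - 19 = 77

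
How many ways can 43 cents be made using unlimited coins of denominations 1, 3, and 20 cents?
Coefficient of x^43 in 1/(1-x^1) · 1/(1-x^3) · 1/(1-x^20). Case on j = number of 20-cent coins (j = 0..2); remainder r = 43 - 20j is made from {1,3} in ⌊r/3⌋+1 ways. r = 43, 23, 3 → 15 + 8 + 2 = 25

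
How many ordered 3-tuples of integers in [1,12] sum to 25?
Coefficient of x^25 in (x + x² + ... + x^12)^3. By inclusion-exclusion on dice exceeding 12: Σ_j (-1)^j C(3,j)·C(25-1-12j, 2) = C(3,0)·C(24,2) - C(3,1)·C(12,2) = 1·276 - 3·66 = 78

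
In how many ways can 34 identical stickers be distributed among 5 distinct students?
C(34+5-1, 5-1) = C(38, 4) = 73815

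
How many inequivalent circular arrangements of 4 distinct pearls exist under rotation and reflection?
(4-1)!/2 = 6/2 = 3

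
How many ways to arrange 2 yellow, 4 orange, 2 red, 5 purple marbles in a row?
13! / (2! × 4! × 2! × 5!) = 540540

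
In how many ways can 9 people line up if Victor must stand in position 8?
Fix one position: (9-1)! = 40320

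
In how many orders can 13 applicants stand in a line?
13! = 6227020800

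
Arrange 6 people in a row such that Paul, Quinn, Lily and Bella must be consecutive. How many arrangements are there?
Treat the 4 as one block: (6-4+1)! × 4! = 6 × 24 = 144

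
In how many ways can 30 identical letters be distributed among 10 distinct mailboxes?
C(30+10-1, 10-1) = C(39, 9) = 211915132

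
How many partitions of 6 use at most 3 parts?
By conjugation, equals partitions of 6 into parts ≤ 3. Let r_j(i) = number of partitions of i into parts ≤ j, for i = 0..6. r_1(i) = 1 for all i; r_j(i) = r_{j-1}(i) + r_j(i-j). Rows j = 2..3: ≤2: 1 1 2 2 3 3 4; ≤3: 1 1 2 3 4 5 7. r_3(6) = 7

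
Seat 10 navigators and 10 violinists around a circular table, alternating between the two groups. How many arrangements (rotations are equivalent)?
Fix one of the navigators: (10-1)! ways for the remaining navigators, × 10! ways for the violinists = 362880 × 3628800 = 1316818944000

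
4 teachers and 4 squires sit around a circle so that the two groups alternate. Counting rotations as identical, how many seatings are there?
Fix one of the teachers: (4-1)! ways for the remaining teachers, × 4! ways for the squires = 6 × 24 = 144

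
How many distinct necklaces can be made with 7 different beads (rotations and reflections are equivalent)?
(7-1)!/2 = 720/2 = 360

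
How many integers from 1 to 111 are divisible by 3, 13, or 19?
⌊111/3⌋+⌊111/13⌋+⌊111/19⌋ - ⌊111/39⌋-⌊111/57⌋-⌊111/247⌋ + ⌊111/741⌋ = 37+8+5 - 2-1-0 + 0 = 47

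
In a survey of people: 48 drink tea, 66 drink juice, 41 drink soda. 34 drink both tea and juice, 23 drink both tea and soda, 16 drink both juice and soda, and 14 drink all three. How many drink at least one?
|A∪B∪C| = 48+66+41-34-23-16+14 = 96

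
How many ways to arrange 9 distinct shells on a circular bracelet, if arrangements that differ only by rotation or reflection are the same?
(9-1)!/2 = 40320/2 = 20160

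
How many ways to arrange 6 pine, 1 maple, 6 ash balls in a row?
13! / (6! × 1! × 6!) = 12012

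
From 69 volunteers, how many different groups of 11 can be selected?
C(69,11) = 69!/(11!×58!) = 1823810410032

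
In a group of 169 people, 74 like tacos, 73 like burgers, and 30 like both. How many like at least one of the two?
|A∪B| = |A| + |B| - |A∩B| = 74 + 73 - 30 = 117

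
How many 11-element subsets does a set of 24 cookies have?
C(24,11) = 24!/(11!×13!) = 2496144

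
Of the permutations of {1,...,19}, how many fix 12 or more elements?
Exactly j fixed points: C(19,j)·!(19-j); sum over j ≥ 12 (derangement numbers via !m = (m-1)·(!(m-1) + !(m-2)): !0..!7 = 1, 0, 1, 2, 9, 44, 265, 1854). Σ_{j=12}^{19} C(19,j)·!(19-j) = C(19,12)·!7 + C(19,13)·!6 + C(19,14)·!5 + C(19,15)·!4 + C(19,16)·!3 + C(19,17)·!2 + C(19,18)·!1 + C(19,19)·!0 = 50388·1854 + 27132·265 + 11628·44 + 3876·9 + 969·2 + 171·1 + 19·0 + 1·1 = 101157958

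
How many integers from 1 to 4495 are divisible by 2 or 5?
⌊4495/2⌋ + ⌊4495/5⌋ - ⌊4495/10⌋ = 2247 + 899 - 449 = 2697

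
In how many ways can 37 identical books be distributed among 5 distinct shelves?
C(37+5-1, 5-1) = C(41, 4) = 101270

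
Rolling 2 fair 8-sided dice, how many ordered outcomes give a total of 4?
Coefficient of x^4 in (x + x² + ... + x^8)^2. By inclusion-exclusion on dice exceeding 8: Σ_j (-1)^j C(2,j)·C(4-1-8j, 1) = C(2,0)·C(3,1) = 1·3 = 3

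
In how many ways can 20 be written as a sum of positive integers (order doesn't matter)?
Pentagonal recurrence p(n) = p(n-1) + p(n-2) - p(n-5) - p(n-7) + p(n-12) + p(n-15) - ... gives p(0..19) = 1, 1, 2, 3, 5, 7, 11, 15, 22, 30, 42, 56, 77, 101, 135, 176, 231, 297, 385, 490. p(20) = p(19) + p(18) - p(15) - p(13) + p(8) + p(5) = 490 + 385 - 176 - 101 + 22 + 7 = 627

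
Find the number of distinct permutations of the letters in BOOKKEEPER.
10! / (1! × 2! × 2! × 3! × 1! × 1!) = 151200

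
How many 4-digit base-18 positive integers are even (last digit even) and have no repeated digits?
Last∈{0,2,4,6,8,10,12,14,16}. Last=0: 4080. Last nonzero: 8×16×P(16,2) = 30720. Total = 34800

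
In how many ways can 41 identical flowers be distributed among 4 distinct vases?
C(41+4-1, 4-1) = C(44, 3) = 13244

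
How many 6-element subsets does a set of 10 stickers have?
C(10,6) = 10!/(6!×4!) = 210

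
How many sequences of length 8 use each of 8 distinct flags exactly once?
8! = 40320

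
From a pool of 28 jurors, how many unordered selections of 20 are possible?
C(28,20) = 28!/(20!×8!) = 3108105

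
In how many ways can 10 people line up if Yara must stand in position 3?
Fix one position: (10-1)! = 362880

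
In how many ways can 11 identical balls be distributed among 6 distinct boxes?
C(11+6-1, 6-1) = C(16, 5) = 4368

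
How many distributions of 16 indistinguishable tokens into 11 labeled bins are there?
C(16+11-1, 11-1) = C(26, 10) = 5311735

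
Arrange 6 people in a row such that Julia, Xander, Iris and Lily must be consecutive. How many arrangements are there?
Treat the 4 as one block: (6-4+1)! × 4! = 6 × 24 = 144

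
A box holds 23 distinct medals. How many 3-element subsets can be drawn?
C(23,3) = 23!/(3!×20!) = 1771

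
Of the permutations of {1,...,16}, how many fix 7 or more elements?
Exactly j fixed points: C(16,j)·!(16-j); sum over j ≥ 7 (derangement numbers via !m = (m-1)·(!(m-1) + !(m-2)): !0..!9 = 1, 0, 1, 2, 9, 44, 265, 1854, 14833, 133496). Σ_{j=7}^{16} C(16,j)·!(16-j) = C(16,7)·!9 + C(16,8)·!8 + C(16,9)·!7 + C(16,10)·!6 + C(16,11)·!5 + C(16,12)·!4 + C(16,13)·!3 + C(16,14)·!2 + C(16,15)·!1 + C(16,16)·!0 = 11440·133496 + 12870·14833 + 11440·1854 + 8008·265 + 4368·44 + 1820·9 + 560·2 + 120·1 + 16·0 + 1·1 = 1741636643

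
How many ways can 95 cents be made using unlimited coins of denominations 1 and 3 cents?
Coefficient of x^95 in 1/(1-x^1) · 1/(1-x^3). Use j coins of 3 for j = 0..⌊95/3⌋ = 31, the rest in 1s: 31 + 1 = 32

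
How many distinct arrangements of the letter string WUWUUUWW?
8! / (4! × 4!) = 70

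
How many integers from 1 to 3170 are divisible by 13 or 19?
⌊3170/13⌋ + ⌊3170/19⌋ - ⌊3170/247⌋ = 243 + 166 - 12 = 397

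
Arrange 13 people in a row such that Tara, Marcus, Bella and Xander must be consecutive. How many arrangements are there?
Treat the 4 as one block: (13-4+1)! × 4! = 3628800 × 24 = 87091200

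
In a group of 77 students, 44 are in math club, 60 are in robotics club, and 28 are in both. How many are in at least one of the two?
|A∪B| = |A| + |B| - |A∩B| = 44 + 60 - 28 = 76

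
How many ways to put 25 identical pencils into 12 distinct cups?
C(25+12-1, 12-1) = C(36, 11) = 600805296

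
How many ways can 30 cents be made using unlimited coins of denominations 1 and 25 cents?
Coefficient of x^30 in 1/(1-x^1) · 1/(1-x^25). Use j coins of 25 for j = 0..⌊30/25⌋ = 1, the rest in 1s: 1 + 1 = 2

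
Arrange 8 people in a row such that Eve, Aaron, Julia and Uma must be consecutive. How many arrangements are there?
Treat the 4 as one block: (8-4+1)! × 4! = 120 × 24 = 2880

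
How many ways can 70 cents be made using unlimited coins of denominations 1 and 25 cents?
Coefficient of x^70 in 1/(1-x^1) · 1/(1-x^25). Use j coins of 25 for j = 0..⌊70/25⌋ = 2, the rest in 1s: 2 + 1 = 3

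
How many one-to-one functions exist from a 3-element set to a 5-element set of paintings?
P(5,3) = 5!/(5-3)! = 60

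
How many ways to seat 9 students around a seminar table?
Circular: fix one position, arrange the rest. (9-1)! = 40320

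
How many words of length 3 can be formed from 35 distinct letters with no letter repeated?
P(35,3) = 35!/(35-3)! = 39270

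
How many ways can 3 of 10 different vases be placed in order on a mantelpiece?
P(10,3) = 10!/(10-3)! = 720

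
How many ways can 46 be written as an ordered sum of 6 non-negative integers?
C(46+6-1, 6-1) = C(51, 5) = 2349060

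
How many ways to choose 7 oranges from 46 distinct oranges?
C(46,7) = 46!/(7!×39!) = 53524680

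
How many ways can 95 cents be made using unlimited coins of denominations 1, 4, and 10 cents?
Coefficient of x^95 in 1/(1-x^1) · 1/(1-x^4) · 1/(1-x^10). Case on j = number of 10-cent coins (j = 0..9); remainder r = 95 - 10j is made from {1,4} in ⌊r/4⌋+1 ways. r = 95, 85, 75, 65, 55, 45, 35, 25, 15, 5 → 24 + 22 + 19 + 17 + 14 + 12 + 9 + 7 + 4 + 2 = 130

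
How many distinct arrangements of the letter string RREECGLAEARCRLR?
15! / (5! × 2! × 2! × 3! × 2! × 1!) = 227026800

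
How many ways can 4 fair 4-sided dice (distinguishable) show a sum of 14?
Coefficient of x^14 in (x + x² + ... + x^4)^4. By inclusion-exclusion on dice exceeding 4: Σ_j (-1)^j C(4,j)·C(14-1-4j, 3) = C(4,0)·C(13,3) - C(4,1)·C(9,3) + C(4,2)·C(5,3) = 1·286 - 4·84 + 6·10 = 10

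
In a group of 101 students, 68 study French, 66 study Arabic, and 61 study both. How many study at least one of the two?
|A∪B| = |A| + |B| - |A∩B| = 68 + 66 - 61 = 73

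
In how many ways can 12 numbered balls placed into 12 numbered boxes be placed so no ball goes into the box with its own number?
!12 = Σ_{j=0}^{12} (-1)^j·12!/j! = 479001600 - 479001600 + 239500800 - 79833600 + 19958400 - 3991680 + 665280 - 95040 + 11880 - 1320 + 132 - 12 + 1 = 176214841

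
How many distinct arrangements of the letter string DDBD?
4! / (1! × 3!) = 4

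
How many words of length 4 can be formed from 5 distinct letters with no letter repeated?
P(5,4) = 5!/(5-4)! = 120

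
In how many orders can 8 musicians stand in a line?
8! = 40320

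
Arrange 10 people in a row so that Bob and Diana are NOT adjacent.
Total - adjacent = 10! - (10-1)!×2 = 3628800 - 725760 = 2903040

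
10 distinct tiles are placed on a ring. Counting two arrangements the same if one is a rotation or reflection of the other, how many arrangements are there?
(10-1)!/2 = 362880/2 = 181440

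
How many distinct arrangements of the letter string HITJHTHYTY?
10! / (1! × 2! × 1! × 3! × 3!) = 50400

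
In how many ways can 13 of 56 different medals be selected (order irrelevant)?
C(56,13) = 56!/(13!×43!) = 1889912732400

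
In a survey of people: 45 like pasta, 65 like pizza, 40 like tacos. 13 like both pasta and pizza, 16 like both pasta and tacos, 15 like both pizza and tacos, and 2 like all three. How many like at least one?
|A∪B∪C| = 45+65+40-13-16-15+2 = 108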